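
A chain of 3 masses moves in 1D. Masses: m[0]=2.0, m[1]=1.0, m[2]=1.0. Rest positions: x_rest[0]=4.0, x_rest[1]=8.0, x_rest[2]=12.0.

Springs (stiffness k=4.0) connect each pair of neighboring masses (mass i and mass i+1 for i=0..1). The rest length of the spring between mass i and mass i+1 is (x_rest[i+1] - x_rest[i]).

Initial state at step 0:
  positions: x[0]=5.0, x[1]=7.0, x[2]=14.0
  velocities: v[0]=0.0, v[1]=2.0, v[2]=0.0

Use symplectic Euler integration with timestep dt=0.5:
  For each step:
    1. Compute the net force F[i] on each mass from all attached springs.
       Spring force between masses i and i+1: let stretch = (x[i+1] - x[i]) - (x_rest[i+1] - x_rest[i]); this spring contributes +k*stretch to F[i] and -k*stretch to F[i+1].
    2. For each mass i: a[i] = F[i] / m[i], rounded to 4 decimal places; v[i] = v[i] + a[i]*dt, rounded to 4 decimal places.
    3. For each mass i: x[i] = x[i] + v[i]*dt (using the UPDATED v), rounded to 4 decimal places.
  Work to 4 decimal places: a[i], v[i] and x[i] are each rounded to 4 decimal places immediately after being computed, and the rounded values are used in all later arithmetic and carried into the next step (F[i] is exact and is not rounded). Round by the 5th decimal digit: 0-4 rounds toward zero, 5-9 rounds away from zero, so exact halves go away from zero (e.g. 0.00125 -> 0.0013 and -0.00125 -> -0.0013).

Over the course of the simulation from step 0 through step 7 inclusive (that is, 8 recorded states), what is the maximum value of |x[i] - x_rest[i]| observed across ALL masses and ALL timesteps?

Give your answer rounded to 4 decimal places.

Step 0: x=[5.0000 7.0000 14.0000] v=[0.0000 2.0000 0.0000]
Step 1: x=[4.0000 13.0000 11.0000] v=[-2.0000 12.0000 -6.0000]
Step 2: x=[5.5000 8.0000 14.0000] v=[3.0000 -10.0000 6.0000]
Step 3: x=[6.2500 6.5000 15.0000] v=[1.5000 -3.0000 2.0000]
Step 4: x=[5.1250 13.2500 11.5000] v=[-2.2500 13.5000 -7.0000]
Step 5: x=[6.0625 10.1250 13.7500] v=[1.8750 -6.2500 4.5000]
Step 6: x=[7.0313 6.5625 16.3750] v=[1.9375 -7.1250 5.2500]
Step 7: x=[5.7657 13.2813 13.1875] v=[-2.5313 13.4376 -6.3750]
Max displacement = 5.2813

Answer: 5.2813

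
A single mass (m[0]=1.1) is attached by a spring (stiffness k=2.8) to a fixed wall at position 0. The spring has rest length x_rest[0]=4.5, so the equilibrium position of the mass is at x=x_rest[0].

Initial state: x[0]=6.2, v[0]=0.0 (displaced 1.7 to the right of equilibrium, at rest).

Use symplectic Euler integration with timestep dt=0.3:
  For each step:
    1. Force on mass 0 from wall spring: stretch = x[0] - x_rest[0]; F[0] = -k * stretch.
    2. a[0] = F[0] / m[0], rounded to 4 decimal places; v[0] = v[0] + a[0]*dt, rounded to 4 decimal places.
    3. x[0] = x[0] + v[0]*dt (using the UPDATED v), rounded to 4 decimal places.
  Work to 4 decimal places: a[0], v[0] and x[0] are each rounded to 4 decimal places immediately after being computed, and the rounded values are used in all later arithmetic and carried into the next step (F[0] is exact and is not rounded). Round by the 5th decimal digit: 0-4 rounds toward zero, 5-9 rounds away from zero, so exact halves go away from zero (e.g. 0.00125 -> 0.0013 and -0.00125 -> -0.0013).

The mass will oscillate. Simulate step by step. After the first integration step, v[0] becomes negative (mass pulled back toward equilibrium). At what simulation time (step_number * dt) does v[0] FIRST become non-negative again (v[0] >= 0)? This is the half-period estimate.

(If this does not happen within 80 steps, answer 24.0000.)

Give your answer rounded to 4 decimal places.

Step 0: x=[6.2000] v=[0.0000]
Step 1: x=[5.8105] v=[-1.2982]
Step 2: x=[5.1208] v=[-2.2989]
Step 3: x=[4.2889] v=[-2.7730]
Step 4: x=[3.5054] v=[-2.6118]
Step 5: x=[2.9497] v=[-1.8523]
Step 6: x=[2.7492] v=[-0.6684]
Step 7: x=[2.9498] v=[0.6686]
First v>=0 after going negative at step 7, time=2.1000

Answer: 2.1000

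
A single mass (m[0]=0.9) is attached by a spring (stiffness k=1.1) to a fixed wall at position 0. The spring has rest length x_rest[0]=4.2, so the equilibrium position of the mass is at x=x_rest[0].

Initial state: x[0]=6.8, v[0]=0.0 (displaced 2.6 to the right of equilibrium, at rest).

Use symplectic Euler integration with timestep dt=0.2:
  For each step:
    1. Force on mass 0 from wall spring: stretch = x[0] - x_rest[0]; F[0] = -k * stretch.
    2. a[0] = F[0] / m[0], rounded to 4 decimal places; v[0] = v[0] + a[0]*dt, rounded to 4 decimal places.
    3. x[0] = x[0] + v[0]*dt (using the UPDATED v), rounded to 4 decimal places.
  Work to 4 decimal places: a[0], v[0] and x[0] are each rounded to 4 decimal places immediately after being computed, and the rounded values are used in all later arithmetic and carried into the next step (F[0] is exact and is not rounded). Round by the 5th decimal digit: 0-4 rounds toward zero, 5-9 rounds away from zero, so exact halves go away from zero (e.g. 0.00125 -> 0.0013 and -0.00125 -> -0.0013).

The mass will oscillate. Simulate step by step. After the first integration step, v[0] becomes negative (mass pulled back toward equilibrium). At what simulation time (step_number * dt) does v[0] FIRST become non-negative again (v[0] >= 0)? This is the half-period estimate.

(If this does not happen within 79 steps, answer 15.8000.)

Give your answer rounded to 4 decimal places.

Answer: 3.0000

Derivation:
Step 0: x=[6.8000] v=[0.0000]
Step 1: x=[6.6729] v=[-0.6356]
Step 2: x=[6.4249] v=[-1.2401]
Step 3: x=[6.0681] v=[-1.7840]
Step 4: x=[5.6200] v=[-2.2406]
Step 5: x=[5.1025] v=[-2.5877]
Step 6: x=[4.5408] v=[-2.8083]
Step 7: x=[3.9625] v=[-2.8916]
Step 8: x=[3.3958] v=[-2.8335]
Step 9: x=[2.8684] v=[-2.6369]
Step 10: x=[2.4061] v=[-2.3114]
Step 11: x=[2.0315] v=[-1.8729]
Step 12: x=[1.7629] v=[-1.3428]
Step 13: x=[1.6135] v=[-0.7471]
Step 14: x=[1.5905] v=[-0.1148]
Step 15: x=[1.6951] v=[0.5231]
First v>=0 after going negative at step 15, time=3.0000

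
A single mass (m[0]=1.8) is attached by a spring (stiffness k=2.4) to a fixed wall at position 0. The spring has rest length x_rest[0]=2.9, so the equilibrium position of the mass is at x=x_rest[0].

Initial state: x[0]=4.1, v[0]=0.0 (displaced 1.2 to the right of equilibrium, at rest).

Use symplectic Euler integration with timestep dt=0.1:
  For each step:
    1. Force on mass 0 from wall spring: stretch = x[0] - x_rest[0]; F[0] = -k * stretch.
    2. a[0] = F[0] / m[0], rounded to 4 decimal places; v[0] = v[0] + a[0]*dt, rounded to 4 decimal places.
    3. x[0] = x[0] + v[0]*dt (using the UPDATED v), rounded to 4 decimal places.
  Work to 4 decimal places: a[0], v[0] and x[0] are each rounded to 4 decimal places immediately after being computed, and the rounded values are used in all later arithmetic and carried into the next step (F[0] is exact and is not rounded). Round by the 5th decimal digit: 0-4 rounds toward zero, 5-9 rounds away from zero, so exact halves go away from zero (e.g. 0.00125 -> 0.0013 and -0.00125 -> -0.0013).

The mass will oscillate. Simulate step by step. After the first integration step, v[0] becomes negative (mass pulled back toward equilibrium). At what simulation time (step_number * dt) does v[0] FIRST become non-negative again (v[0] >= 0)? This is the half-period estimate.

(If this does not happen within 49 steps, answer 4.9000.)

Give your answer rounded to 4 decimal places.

Answer: 2.8000

Derivation:
Step 0: x=[4.1000] v=[0.0000]
Step 1: x=[4.0840] v=[-0.1600]
Step 2: x=[4.0522] v=[-0.3179]
Step 3: x=[4.0051] v=[-0.4715]
Step 4: x=[3.9432] v=[-0.6189]
Step 5: x=[3.8674] v=[-0.7580]
Step 6: x=[3.7787] v=[-0.8870]
Step 7: x=[3.6783] v=[-1.0042]
Step 8: x=[3.5675] v=[-1.1080]
Step 9: x=[3.4478] v=[-1.1970]
Step 10: x=[3.3208] v=[-1.2700]
Step 11: x=[3.1882] v=[-1.3261]
Step 12: x=[3.0518] v=[-1.3645]
Step 13: x=[2.9133] v=[-1.3847]
Step 14: x=[2.7747] v=[-1.3865]
Step 15: x=[2.6377] v=[-1.3698]
Step 16: x=[2.5042] v=[-1.3348]
Step 17: x=[2.3760] v=[-1.2820]
Step 18: x=[2.2548] v=[-1.2121]
Step 19: x=[2.1422] v=[-1.1261]
Step 20: x=[2.0397] v=[-1.0251]
Step 21: x=[1.9487] v=[-0.9104]
Step 22: x=[1.8703] v=[-0.7836]
Step 23: x=[1.8057] v=[-0.6463]
Step 24: x=[1.7557] v=[-0.5004]
Step 25: x=[1.7209] v=[-0.3478]
Step 26: x=[1.7018] v=[-0.1906]
Step 27: x=[1.6987] v=[-0.0308]
Step 28: x=[1.7116] v=[0.1294]
First v>=0 after going negative at step 28, time=2.8000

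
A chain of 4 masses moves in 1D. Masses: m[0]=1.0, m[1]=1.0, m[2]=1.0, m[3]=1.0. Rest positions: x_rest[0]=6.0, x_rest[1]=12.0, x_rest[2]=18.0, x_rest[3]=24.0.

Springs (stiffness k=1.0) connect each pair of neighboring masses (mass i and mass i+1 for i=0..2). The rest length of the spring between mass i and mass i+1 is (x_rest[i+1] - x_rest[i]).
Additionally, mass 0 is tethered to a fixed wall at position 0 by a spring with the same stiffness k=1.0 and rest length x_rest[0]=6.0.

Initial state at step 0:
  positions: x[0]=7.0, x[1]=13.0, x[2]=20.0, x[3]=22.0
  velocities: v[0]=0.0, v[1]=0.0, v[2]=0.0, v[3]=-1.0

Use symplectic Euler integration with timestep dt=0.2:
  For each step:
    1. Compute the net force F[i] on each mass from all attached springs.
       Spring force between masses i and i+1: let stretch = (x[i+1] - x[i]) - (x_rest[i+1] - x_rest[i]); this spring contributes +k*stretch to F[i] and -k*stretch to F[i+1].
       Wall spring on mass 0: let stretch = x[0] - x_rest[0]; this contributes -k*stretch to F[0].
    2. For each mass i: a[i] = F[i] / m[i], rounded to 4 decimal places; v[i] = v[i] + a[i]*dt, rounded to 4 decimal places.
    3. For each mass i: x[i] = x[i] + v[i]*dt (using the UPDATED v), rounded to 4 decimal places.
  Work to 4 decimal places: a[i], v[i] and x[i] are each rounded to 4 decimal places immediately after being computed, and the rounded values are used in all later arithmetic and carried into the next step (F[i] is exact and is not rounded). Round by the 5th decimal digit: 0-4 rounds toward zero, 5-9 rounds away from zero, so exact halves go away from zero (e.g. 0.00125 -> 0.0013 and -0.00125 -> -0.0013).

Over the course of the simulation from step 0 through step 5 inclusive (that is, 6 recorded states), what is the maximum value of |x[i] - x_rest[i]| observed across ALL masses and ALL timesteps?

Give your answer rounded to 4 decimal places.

Step 0: x=[7.0000 13.0000 20.0000 22.0000] v=[0.0000 0.0000 0.0000 -1.0000]
Step 1: x=[6.9600 13.0400 19.8000 21.9600] v=[-0.2000 0.2000 -1.0000 -0.2000]
Step 2: x=[6.8848 13.1072 19.4160 22.0736] v=[-0.3760 0.3360 -1.9200 0.5680]
Step 3: x=[6.7831 13.1779 18.8860 22.3209] v=[-0.5085 0.3533 -2.6502 1.2365]
Step 4: x=[6.6659 13.2211 18.2650 22.6708] v=[-0.5862 0.2160 -3.1048 1.7495]
Step 5: x=[6.5442 13.2038 17.6185 23.0845] v=[-0.6083 -0.0863 -3.2324 2.0683]
Max displacement = 2.0400

Answer: 2.0400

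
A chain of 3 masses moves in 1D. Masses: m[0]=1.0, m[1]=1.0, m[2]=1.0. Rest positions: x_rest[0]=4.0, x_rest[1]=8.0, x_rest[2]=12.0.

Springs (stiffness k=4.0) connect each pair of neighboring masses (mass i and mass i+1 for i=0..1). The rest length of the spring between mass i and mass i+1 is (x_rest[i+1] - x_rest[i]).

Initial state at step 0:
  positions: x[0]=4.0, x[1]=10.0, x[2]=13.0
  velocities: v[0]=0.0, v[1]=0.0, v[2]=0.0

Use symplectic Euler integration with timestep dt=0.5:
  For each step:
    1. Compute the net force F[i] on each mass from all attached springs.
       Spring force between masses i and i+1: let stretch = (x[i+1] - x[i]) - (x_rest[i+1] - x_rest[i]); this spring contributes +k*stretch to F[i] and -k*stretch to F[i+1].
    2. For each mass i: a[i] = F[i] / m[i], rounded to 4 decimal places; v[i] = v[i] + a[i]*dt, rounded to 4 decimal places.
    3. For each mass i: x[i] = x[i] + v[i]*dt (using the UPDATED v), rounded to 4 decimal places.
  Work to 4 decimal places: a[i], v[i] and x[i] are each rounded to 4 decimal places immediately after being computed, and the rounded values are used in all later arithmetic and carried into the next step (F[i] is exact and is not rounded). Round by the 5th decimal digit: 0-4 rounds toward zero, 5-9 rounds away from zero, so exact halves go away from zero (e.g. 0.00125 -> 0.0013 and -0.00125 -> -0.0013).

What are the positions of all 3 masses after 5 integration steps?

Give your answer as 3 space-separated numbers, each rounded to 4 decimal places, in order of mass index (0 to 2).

Answer: 4.0000 10.0000 13.0000

Derivation:
Step 0: x=[4.0000 10.0000 13.0000] v=[0.0000 0.0000 0.0000]
Step 1: x=[6.0000 7.0000 14.0000] v=[4.0000 -6.0000 2.0000]
Step 2: x=[5.0000 10.0000 12.0000] v=[-2.0000 6.0000 -4.0000]
Step 3: x=[5.0000 10.0000 12.0000] v=[0.0000 0.0000 0.0000]
Step 4: x=[6.0000 7.0000 14.0000] v=[2.0000 -6.0000 4.0000]
Step 5: x=[4.0000 10.0000 13.0000] v=[-4.0000 6.0000 -2.0000]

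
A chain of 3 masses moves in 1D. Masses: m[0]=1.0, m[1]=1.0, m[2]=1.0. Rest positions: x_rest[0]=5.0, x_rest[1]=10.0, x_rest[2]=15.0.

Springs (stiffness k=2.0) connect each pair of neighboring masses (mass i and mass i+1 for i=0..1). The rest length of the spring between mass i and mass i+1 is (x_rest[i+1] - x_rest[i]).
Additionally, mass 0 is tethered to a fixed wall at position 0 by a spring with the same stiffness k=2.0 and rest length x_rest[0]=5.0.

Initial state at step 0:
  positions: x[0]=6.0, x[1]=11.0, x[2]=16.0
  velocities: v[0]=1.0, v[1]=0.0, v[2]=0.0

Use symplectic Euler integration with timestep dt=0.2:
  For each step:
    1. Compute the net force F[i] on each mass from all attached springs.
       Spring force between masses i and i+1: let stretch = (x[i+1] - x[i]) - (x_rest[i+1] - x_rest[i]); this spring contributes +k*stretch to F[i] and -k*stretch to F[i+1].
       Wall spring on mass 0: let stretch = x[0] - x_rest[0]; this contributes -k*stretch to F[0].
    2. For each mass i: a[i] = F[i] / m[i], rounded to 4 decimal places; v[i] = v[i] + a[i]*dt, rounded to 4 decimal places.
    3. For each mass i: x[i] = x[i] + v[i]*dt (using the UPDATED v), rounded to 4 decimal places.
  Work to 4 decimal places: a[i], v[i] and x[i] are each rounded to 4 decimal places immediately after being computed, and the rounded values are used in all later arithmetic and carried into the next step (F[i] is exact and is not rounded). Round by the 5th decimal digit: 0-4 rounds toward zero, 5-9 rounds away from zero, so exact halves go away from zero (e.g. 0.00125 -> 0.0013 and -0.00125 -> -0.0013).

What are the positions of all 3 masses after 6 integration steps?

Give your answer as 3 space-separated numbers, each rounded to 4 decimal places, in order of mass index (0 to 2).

Answer: 5.4154 11.0209 16.0203

Derivation:
Step 0: x=[6.0000 11.0000 16.0000] v=[1.0000 0.0000 0.0000]
Step 1: x=[6.1200 11.0000 16.0000] v=[0.6000 0.0000 0.0000]
Step 2: x=[6.1408 11.0096 16.0000] v=[0.1040 0.0480 0.0000]
Step 3: x=[6.0598 11.0289 16.0008] v=[-0.4048 0.0966 0.0038]
Step 4: x=[5.8916 11.0484 16.0038] v=[-0.8411 0.0977 0.0150]
Step 5: x=[5.6646 11.0518 16.0104] v=[-1.1350 0.0171 0.0328]
Step 6: x=[5.4154 11.0209 16.0203] v=[-1.2460 -0.1543 0.0494]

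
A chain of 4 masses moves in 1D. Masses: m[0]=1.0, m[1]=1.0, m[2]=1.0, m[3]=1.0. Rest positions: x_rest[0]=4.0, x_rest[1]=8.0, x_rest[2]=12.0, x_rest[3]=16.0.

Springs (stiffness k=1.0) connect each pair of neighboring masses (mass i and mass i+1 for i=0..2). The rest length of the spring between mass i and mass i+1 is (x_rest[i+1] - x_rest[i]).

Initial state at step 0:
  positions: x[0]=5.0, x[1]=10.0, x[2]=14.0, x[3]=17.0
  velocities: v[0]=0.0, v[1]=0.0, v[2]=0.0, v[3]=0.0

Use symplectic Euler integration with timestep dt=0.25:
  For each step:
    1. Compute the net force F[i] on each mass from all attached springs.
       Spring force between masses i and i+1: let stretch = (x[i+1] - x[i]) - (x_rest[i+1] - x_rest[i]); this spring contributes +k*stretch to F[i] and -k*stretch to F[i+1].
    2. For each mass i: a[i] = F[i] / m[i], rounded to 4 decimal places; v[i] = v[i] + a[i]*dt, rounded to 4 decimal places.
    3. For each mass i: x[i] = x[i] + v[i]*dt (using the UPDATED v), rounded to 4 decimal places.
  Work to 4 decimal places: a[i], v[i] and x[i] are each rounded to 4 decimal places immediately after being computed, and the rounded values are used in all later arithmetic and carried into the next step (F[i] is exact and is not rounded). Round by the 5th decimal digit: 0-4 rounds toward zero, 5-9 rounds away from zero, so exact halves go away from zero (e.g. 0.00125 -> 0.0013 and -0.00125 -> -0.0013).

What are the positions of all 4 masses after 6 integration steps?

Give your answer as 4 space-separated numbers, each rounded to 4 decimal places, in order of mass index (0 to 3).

Step 0: x=[5.0000 10.0000 14.0000 17.0000] v=[0.0000 0.0000 0.0000 0.0000]
Step 1: x=[5.0625 9.9375 13.9375 17.0625] v=[0.2500 -0.2500 -0.2500 0.2500]
Step 2: x=[5.1797 9.8203 13.8203 17.1797] v=[0.4688 -0.4688 -0.4688 0.4688]
Step 3: x=[5.3370 9.6631 13.6631 17.3370] v=[0.6290 -0.6290 -0.6290 0.6290]
Step 4: x=[5.5146 9.4855 13.4855 17.5146] v=[0.7105 -0.7105 -0.7105 0.7105]
Step 5: x=[5.6904 9.3097 13.3097 17.6904] v=[0.7032 -0.7032 -0.7032 0.7032]
Step 6: x=[5.8424 9.1577 13.1577 17.8424] v=[0.6080 -0.6080 -0.6080 0.6080]

Answer: 5.8424 9.1577 13.1577 17.8424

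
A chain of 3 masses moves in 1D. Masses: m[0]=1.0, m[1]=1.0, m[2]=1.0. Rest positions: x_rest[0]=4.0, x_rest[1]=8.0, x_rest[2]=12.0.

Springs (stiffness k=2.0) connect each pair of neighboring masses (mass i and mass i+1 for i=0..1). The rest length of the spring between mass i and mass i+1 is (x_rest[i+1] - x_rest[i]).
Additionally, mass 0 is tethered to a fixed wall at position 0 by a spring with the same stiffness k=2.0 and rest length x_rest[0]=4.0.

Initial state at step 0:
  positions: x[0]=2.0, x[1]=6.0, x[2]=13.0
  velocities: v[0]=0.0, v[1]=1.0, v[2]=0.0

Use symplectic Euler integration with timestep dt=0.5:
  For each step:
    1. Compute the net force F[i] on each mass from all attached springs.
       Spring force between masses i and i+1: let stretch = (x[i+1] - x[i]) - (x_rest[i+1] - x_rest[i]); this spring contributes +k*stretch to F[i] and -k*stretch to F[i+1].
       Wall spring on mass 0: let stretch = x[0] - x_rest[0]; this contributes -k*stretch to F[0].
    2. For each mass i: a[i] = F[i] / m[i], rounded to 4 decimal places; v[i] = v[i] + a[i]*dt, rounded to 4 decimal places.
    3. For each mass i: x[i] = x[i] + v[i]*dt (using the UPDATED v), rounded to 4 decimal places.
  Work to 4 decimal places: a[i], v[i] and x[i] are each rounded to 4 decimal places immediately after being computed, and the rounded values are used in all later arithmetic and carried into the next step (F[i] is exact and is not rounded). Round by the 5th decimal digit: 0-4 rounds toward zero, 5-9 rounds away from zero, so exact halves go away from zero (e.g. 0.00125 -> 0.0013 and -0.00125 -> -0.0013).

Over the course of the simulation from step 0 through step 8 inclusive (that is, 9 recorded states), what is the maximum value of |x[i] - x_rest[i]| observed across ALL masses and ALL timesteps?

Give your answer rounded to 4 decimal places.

Answer: 2.6250

Derivation:
Step 0: x=[2.0000 6.0000 13.0000] v=[0.0000 1.0000 0.0000]
Step 1: x=[3.0000 8.0000 11.5000] v=[2.0000 4.0000 -3.0000]
Step 2: x=[5.0000 9.2500 10.2500] v=[4.0000 2.5000 -2.5000]
Step 3: x=[6.6250 8.8750 10.5000] v=[3.2500 -0.7500 0.5000]
Step 4: x=[6.0625 8.1875 11.9375] v=[-1.1250 -1.3750 2.8750]
Step 5: x=[3.5313 8.3125 13.5000] v=[-5.0625 0.2500 3.1250]
Step 6: x=[1.6250 8.6407 14.4688] v=[-3.8126 0.6563 1.9375]
Step 7: x=[2.4141 8.3751 14.5235] v=[1.5781 -0.5313 0.1094]
Step 8: x=[4.9766 8.2032 13.5040] v=[5.1250 -0.3439 -2.0390]
Max displacement = 2.6250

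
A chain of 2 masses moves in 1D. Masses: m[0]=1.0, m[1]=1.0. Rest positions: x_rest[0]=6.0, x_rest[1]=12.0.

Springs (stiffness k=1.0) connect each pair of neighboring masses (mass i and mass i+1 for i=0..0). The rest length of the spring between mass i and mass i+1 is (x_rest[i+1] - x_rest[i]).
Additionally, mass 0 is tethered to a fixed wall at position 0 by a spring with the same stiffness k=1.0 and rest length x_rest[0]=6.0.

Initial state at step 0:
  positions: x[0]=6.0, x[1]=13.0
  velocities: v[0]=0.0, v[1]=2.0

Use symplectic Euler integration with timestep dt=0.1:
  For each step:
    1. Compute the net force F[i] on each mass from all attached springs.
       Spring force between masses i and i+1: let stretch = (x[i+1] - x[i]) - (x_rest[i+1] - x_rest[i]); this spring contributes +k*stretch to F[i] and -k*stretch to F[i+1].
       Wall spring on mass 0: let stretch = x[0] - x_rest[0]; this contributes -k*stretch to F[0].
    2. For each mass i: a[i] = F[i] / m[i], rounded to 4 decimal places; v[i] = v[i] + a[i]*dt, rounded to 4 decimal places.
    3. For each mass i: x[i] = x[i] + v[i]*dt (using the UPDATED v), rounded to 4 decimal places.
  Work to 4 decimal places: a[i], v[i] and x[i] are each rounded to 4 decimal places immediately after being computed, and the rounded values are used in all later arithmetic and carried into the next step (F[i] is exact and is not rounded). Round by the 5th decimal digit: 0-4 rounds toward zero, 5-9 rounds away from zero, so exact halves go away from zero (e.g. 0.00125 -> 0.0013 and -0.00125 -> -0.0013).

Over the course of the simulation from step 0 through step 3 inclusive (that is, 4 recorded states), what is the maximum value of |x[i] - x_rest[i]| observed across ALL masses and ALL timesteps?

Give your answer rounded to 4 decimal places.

Step 0: x=[6.0000 13.0000] v=[0.0000 2.0000]
Step 1: x=[6.0100 13.1900] v=[0.1000 1.9000]
Step 2: x=[6.0317 13.3682] v=[0.2170 1.7820]
Step 3: x=[6.0665 13.5330] v=[0.3475 1.6484]
Max displacement = 1.5330

Answer: 1.5330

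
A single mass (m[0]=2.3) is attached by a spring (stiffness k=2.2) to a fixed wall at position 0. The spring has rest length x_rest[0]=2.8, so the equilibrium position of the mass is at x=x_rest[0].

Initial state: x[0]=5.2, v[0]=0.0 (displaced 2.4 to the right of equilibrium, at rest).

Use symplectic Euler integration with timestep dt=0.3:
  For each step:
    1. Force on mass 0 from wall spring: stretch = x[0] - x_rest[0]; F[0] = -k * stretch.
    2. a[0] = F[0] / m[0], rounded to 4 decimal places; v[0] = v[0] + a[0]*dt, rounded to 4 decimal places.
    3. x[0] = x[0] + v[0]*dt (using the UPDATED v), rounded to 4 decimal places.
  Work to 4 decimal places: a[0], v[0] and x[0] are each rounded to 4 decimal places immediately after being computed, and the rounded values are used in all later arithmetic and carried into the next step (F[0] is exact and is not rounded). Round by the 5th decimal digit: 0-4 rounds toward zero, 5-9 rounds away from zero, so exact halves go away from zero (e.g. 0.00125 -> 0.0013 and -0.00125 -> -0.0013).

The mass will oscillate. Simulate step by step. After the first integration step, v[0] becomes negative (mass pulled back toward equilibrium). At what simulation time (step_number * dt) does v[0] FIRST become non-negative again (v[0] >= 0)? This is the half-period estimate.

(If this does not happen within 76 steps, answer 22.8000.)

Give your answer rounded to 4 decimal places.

Answer: 3.3000

Derivation:
Step 0: x=[5.2000] v=[0.0000]
Step 1: x=[4.9934] v=[-0.6887]
Step 2: x=[4.5980] v=[-1.3181]
Step 3: x=[4.0478] v=[-1.8340]
Step 4: x=[3.3902] v=[-2.1921]
Step 5: x=[2.6818] v=[-2.3615]
Step 6: x=[1.9835] v=[-2.3276]
Step 7: x=[1.3555] v=[-2.0933]
Step 8: x=[0.8519] v=[-1.6788]
Step 9: x=[0.5160] v=[-1.1198]
Step 10: x=[0.3767] v=[-0.4644]
Step 11: x=[0.4460] v=[0.2310]
First v>=0 after going negative at step 11, time=3.3000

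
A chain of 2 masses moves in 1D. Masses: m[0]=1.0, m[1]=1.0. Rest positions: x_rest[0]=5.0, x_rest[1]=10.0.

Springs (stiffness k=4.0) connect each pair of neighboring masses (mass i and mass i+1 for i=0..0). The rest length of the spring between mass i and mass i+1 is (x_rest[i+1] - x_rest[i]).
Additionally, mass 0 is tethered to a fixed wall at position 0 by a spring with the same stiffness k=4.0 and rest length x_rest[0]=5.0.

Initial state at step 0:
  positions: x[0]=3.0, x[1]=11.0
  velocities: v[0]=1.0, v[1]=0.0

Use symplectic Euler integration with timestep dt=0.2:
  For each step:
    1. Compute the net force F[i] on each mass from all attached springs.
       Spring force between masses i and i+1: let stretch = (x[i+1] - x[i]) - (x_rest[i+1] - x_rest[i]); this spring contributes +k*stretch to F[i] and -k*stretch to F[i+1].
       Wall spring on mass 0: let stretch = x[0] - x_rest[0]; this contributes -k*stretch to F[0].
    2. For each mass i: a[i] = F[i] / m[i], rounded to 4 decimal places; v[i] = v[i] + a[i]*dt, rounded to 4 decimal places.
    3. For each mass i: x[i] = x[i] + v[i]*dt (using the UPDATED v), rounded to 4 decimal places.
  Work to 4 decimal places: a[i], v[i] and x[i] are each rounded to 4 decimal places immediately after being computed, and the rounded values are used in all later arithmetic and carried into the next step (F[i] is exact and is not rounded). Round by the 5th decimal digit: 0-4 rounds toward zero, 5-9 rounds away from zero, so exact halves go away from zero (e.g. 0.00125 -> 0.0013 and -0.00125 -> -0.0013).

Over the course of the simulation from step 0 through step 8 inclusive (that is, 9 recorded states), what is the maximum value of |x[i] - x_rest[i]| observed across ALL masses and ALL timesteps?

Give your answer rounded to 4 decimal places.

Step 0: x=[3.0000 11.0000] v=[1.0000 0.0000]
Step 1: x=[4.0000 10.5200] v=[5.0000 -2.4000]
Step 2: x=[5.4032 9.7968] v=[7.0160 -3.6160]
Step 3: x=[6.6449 9.1706] v=[6.2083 -3.1309]
Step 4: x=[7.2275 8.9403] v=[2.9129 -1.1515]
Step 5: x=[6.9277 9.2360] v=[-1.4989 1.4783]
Step 6: x=[5.8888 9.9623] v=[-5.1944 3.6317]
Step 7: x=[4.5595 10.8369] v=[-6.6466 4.3729]
Step 8: x=[3.5050 11.5071] v=[-5.2723 3.3510]
Max displacement = 2.2275

Answer: 2.2275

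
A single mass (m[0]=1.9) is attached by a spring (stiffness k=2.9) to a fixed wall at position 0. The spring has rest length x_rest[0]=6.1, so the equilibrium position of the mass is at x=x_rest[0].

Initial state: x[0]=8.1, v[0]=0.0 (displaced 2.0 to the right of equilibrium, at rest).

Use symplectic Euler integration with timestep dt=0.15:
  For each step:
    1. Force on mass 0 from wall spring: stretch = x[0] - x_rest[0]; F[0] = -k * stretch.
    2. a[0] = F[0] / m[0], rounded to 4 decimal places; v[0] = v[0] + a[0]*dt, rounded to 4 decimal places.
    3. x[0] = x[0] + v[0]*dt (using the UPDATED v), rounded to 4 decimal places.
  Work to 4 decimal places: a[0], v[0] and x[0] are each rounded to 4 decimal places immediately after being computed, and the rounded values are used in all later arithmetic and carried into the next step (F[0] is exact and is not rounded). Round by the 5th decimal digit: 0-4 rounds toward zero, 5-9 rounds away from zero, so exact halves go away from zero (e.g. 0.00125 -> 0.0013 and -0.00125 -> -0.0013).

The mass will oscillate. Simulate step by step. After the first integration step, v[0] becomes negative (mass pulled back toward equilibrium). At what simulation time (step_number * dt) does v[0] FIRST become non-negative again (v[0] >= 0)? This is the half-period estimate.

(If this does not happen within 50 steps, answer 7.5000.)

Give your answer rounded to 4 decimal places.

Answer: 2.5500

Derivation:
Step 0: x=[8.1000] v=[0.0000]
Step 1: x=[8.0313] v=[-0.4579]
Step 2: x=[7.8963] v=[-0.9001]
Step 3: x=[7.6996] v=[-1.3114]
Step 4: x=[7.4480] v=[-1.6776]
Step 5: x=[7.1501] v=[-1.9862]
Step 6: x=[6.8161] v=[-2.2266]
Step 7: x=[6.4575] v=[-2.3906]
Step 8: x=[6.0866] v=[-2.4725]
Step 9: x=[5.7162] v=[-2.4694]
Step 10: x=[5.3590] v=[-2.3815]
Step 11: x=[5.0272] v=[-2.2119]
Step 12: x=[4.7323] v=[-1.9663]
Step 13: x=[4.4843] v=[-1.6532]
Step 14: x=[4.2918] v=[-1.2833]
Step 15: x=[4.1614] v=[-0.8693]
Step 16: x=[4.0976] v=[-0.4255]
Step 17: x=[4.1025] v=[0.0329]
First v>=0 after going negative at step 17, time=2.5500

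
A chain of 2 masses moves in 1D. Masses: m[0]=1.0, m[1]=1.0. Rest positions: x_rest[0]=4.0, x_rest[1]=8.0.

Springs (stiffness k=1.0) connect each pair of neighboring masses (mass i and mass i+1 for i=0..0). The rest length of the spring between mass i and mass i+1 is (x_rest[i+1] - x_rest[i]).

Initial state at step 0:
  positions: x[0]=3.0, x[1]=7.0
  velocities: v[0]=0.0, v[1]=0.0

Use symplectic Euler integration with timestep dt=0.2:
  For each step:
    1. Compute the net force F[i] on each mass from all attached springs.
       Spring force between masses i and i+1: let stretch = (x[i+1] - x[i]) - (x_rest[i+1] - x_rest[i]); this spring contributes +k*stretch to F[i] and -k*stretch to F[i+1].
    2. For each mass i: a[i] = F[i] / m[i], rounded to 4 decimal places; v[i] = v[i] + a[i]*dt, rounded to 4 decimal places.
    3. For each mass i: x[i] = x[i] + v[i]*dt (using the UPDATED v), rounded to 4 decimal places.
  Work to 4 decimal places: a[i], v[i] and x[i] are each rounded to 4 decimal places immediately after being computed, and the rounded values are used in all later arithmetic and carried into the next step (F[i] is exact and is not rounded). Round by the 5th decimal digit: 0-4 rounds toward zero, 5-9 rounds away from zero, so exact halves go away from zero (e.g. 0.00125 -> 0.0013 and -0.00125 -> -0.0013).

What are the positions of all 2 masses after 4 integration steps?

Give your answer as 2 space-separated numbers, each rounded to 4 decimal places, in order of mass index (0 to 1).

Step 0: x=[3.0000 7.0000] v=[0.0000 0.0000]
Step 1: x=[3.0000 7.0000] v=[0.0000 0.0000]
Step 2: x=[3.0000 7.0000] v=[0.0000 0.0000]
Step 3: x=[3.0000 7.0000] v=[0.0000 0.0000]
Step 4: x=[3.0000 7.0000] v=[0.0000 0.0000]

Answer: 3.0000 7.0000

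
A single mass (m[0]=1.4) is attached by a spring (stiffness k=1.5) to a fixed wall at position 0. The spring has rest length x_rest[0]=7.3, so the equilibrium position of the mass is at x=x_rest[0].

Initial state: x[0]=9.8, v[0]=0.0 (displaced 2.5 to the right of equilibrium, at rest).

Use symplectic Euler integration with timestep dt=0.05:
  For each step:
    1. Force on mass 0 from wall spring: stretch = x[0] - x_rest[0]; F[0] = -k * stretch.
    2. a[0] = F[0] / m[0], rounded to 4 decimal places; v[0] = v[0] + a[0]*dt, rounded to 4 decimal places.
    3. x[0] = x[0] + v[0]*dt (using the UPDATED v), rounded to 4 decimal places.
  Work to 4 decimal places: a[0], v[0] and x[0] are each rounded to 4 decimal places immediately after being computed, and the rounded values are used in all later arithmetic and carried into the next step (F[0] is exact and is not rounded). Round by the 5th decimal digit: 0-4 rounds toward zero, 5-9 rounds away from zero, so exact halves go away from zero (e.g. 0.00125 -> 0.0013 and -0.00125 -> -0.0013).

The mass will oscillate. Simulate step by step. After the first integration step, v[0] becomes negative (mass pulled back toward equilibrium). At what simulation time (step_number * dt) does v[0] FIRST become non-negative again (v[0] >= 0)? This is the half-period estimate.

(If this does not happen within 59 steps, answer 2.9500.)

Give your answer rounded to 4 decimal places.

Step 0: x=[9.8000] v=[0.0000]
Step 1: x=[9.7933] v=[-0.1339]
Step 2: x=[9.7799] v=[-0.2675]
Step 3: x=[9.7599] v=[-0.4004]
Step 4: x=[9.7333] v=[-0.5322]
Step 5: x=[9.7002] v=[-0.6626]
Step 6: x=[9.6606] v=[-0.7912]
Step 7: x=[9.6147] v=[-0.9177]
Step 8: x=[9.5626] v=[-1.0417]
Step 9: x=[9.5045] v=[-1.1629]
Step 10: x=[9.4405] v=[-1.2810]
Step 11: x=[9.3707] v=[-1.3957]
Step 12: x=[9.2954] v=[-1.5066]
Step 13: x=[9.2147] v=[-1.6135]
Step 14: x=[9.1289] v=[-1.7161]
Step 15: x=[9.0382] v=[-1.8141]
Step 16: x=[8.9428] v=[-1.9072]
Step 17: x=[8.8430] v=[-1.9952]
Step 18: x=[8.7391] v=[-2.0779]
Step 19: x=[8.6314] v=[-2.1550]
Step 20: x=[8.5201] v=[-2.2263]
Step 21: x=[8.4055] v=[-2.2917]
Step 22: x=[8.2880] v=[-2.3509]
Step 23: x=[8.1678] v=[-2.4038]
Step 24: x=[8.0453] v=[-2.4503]
Step 25: x=[7.9208] v=[-2.4902]
Step 26: x=[7.7946] v=[-2.5235]
Step 27: x=[7.6671] v=[-2.5500]
Step 28: x=[7.5386] v=[-2.5697]
Step 29: x=[7.4095] v=[-2.5825]
Step 30: x=[7.2801] v=[-2.5884]
Step 31: x=[7.1507] v=[-2.5873]
Step 32: x=[7.0217] v=[-2.5793]
Step 33: x=[6.8935] v=[-2.5644]
Step 34: x=[6.7664] v=[-2.5426]
Step 35: x=[6.6407] v=[-2.5140]
Step 36: x=[6.5168] v=[-2.4787]
Step 37: x=[6.3950] v=[-2.4367]
Step 38: x=[6.2756] v=[-2.3882]
Step 39: x=[6.1589] v=[-2.3333]
Step 40: x=[6.0453] v=[-2.2722]
Step 41: x=[5.9351] v=[-2.2050]
Step 42: x=[5.8285] v=[-2.1319]
Step 43: x=[5.7258] v=[-2.0531]
Step 44: x=[5.6274] v=[-1.9688]
Step 45: x=[5.5334] v=[-1.8792]
Step 46: x=[5.4442] v=[-1.7846]
Step 47: x=[5.3599] v=[-1.6852]
Step 48: x=[5.2808] v=[-1.5813]
Step 49: x=[5.2071] v=[-1.4731]
Step 50: x=[5.1391] v=[-1.3610]
Step 51: x=[5.0768] v=[-1.2452]
Step 52: x=[5.0205] v=[-1.1261]
Step 53: x=[4.9703] v=[-1.0040]
Step 54: x=[4.9263] v=[-0.8792]
Step 55: x=[4.8887] v=[-0.7520]
Step 56: x=[4.8576] v=[-0.6228]
Step 57: x=[4.8330] v=[-0.4920]
Step 58: x=[4.8150] v=[-0.3598]
Step 59: x=[4.8037] v=[-0.2267]
v[0] did not become non-negative within 59 steps; using fallback time=2.9500

Answer: 2.9500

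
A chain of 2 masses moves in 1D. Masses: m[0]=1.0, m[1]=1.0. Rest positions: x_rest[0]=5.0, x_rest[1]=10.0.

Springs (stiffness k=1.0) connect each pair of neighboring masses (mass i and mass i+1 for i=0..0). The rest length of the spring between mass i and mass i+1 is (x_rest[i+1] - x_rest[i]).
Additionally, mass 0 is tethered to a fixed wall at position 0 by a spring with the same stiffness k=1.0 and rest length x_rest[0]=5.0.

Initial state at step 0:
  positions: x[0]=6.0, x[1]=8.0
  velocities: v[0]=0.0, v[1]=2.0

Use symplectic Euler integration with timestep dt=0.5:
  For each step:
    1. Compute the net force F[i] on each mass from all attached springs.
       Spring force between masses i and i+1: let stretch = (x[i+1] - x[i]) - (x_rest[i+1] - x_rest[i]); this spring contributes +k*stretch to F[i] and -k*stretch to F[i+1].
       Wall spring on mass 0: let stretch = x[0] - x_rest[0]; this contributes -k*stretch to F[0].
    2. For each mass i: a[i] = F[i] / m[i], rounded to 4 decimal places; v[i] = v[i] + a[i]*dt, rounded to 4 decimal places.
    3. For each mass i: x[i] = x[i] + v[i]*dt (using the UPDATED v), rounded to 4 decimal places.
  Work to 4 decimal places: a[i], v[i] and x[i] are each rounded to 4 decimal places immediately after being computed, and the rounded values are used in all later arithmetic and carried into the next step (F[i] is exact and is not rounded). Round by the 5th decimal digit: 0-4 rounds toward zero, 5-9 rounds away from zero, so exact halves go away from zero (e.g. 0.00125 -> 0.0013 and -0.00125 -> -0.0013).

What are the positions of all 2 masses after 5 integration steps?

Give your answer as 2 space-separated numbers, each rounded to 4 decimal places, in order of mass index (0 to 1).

Step 0: x=[6.0000 8.0000] v=[0.0000 2.0000]
Step 1: x=[5.0000 9.7500] v=[-2.0000 3.5000]
Step 2: x=[3.9375 11.5625] v=[-2.1250 3.6250]
Step 3: x=[3.7969 12.7188] v=[-0.2813 2.3125]
Step 4: x=[4.9375 12.8946] v=[2.2812 0.3516]
Step 5: x=[6.8330 12.3311] v=[3.7910 -1.1270]

Answer: 6.8330 12.3311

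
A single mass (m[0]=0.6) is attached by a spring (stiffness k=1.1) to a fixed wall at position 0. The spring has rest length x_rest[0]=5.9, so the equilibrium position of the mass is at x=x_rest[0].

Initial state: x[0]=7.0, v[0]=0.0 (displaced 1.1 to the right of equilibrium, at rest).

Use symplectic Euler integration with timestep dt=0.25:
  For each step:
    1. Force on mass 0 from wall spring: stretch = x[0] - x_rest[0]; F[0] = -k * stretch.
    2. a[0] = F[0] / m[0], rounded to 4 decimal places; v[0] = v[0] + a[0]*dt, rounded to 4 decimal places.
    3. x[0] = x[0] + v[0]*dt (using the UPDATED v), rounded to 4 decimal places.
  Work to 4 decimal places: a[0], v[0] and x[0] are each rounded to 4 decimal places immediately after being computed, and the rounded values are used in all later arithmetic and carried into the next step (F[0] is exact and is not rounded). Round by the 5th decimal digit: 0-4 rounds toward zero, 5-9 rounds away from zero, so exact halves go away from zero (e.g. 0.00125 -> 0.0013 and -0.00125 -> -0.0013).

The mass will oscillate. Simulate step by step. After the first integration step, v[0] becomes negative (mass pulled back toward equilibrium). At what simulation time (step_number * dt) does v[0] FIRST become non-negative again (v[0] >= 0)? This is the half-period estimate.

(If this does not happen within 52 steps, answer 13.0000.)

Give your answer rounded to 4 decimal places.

Answer: 2.5000

Derivation:
Step 0: x=[7.0000] v=[0.0000]
Step 1: x=[6.8740] v=[-0.5042]
Step 2: x=[6.6364] v=[-0.9506]
Step 3: x=[6.3144] v=[-1.2881]
Step 4: x=[5.9449] v=[-1.4780]
Step 5: x=[5.5703] v=[-1.4986]
Step 6: x=[5.2334] v=[-1.3475]
Step 7: x=[4.9729] v=[-1.0420]
Step 8: x=[4.8186] v=[-0.6171]
Step 9: x=[4.7882] v=[-0.1215]
Step 10: x=[4.8852] v=[0.3881]
First v>=0 after going negative at step 10, time=2.5000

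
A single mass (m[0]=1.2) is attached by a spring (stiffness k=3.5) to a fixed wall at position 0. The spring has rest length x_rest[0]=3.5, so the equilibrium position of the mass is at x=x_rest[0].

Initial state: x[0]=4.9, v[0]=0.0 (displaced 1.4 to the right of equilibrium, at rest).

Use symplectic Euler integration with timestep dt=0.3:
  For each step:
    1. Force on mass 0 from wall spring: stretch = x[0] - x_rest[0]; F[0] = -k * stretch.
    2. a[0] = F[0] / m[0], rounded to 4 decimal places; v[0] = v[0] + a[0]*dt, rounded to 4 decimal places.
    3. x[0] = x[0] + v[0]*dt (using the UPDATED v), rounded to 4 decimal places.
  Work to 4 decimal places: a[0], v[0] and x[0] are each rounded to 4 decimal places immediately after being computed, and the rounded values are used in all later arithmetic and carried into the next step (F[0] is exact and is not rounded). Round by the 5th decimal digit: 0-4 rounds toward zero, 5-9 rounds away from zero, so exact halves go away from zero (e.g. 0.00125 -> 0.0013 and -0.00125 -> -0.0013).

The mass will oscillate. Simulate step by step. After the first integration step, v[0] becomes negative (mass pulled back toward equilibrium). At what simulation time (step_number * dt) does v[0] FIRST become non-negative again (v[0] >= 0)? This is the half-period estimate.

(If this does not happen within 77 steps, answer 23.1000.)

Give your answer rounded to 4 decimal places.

Answer: 2.1000

Derivation:
Step 0: x=[4.9000] v=[0.0000]
Step 1: x=[4.5325] v=[-1.2250]
Step 2: x=[3.8940] v=[-2.1285]
Step 3: x=[3.1520] v=[-2.4733]
Step 4: x=[2.5014] v=[-2.1688]
Step 5: x=[2.1129] v=[-1.2950]
Step 6: x=[2.0885] v=[-0.0813]
Step 7: x=[2.4346] v=[1.1538]
First v>=0 after going negative at step 7, time=2.1000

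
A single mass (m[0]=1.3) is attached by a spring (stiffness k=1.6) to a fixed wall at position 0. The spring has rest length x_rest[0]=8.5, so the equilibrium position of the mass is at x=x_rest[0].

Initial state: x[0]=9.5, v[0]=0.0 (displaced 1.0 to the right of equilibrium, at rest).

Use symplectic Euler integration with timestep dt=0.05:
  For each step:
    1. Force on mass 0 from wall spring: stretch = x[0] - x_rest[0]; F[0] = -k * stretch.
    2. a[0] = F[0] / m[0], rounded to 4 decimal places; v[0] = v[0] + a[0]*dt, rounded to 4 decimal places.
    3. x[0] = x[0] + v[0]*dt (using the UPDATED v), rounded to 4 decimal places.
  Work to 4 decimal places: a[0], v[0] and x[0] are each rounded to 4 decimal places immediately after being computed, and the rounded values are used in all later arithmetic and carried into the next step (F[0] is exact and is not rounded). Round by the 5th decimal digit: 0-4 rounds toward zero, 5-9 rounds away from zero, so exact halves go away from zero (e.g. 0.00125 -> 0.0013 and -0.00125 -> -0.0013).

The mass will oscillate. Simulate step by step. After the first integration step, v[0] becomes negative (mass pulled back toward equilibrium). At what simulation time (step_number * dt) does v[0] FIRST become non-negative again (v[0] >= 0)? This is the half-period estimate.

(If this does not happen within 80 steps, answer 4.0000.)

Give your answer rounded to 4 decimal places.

Step 0: x=[9.5000] v=[0.0000]
Step 1: x=[9.4969] v=[-0.0615]
Step 2: x=[9.4908] v=[-0.1229]
Step 3: x=[9.4816] v=[-0.1839]
Step 4: x=[9.4694] v=[-0.2443]
Step 5: x=[9.4542] v=[-0.3040]
Step 6: x=[9.4361] v=[-0.3627]
Step 7: x=[9.4151] v=[-0.4203]
Step 8: x=[9.3913] v=[-0.4766]
Step 9: x=[9.3647] v=[-0.5315]
Step 10: x=[9.3355] v=[-0.5847]
Step 11: x=[9.3037] v=[-0.6361]
Step 12: x=[9.2694] v=[-0.6856]
Step 13: x=[9.2328] v=[-0.7330]
Step 14: x=[9.1939] v=[-0.7781]
Step 15: x=[9.1529] v=[-0.8208]
Step 16: x=[9.1099] v=[-0.8610]
Step 17: x=[9.0650] v=[-0.8985]
Step 18: x=[9.0183] v=[-0.9333]
Step 19: x=[8.9700] v=[-0.9652]
Step 20: x=[8.9203] v=[-0.9941]
Step 21: x=[8.8693] v=[-1.0200]
Step 22: x=[8.8172] v=[-1.0427]
Step 23: x=[8.7641] v=[-1.0622]
Step 24: x=[8.7102] v=[-1.0785]
Step 25: x=[8.6556] v=[-1.0914]
Step 26: x=[8.6006] v=[-1.1010]
Step 27: x=[8.5452] v=[-1.1072]
Step 28: x=[8.4897] v=[-1.1100]
Step 29: x=[8.4342] v=[-1.1094]
Step 30: x=[8.3789] v=[-1.1054]
Step 31: x=[8.3240] v=[-1.0980]
Step 32: x=[8.2696] v=[-1.0872]
Step 33: x=[8.2160] v=[-1.0730]
Step 34: x=[8.1632] v=[-1.0555]
Step 35: x=[8.1115] v=[-1.0348]
Step 36: x=[8.0610] v=[-1.0109]
Step 37: x=[8.0118] v=[-0.9839]
Step 38: x=[7.9641] v=[-0.9539]
Step 39: x=[7.9181] v=[-0.9209]
Step 40: x=[7.8738] v=[-0.8851]
Step 41: x=[7.8315] v=[-0.8466]
Step 42: x=[7.7912] v=[-0.8055]
Step 43: x=[7.7531] v=[-0.7619]
Step 44: x=[7.7173] v=[-0.7159]
Step 45: x=[7.6839] v=[-0.6677]
Step 46: x=[7.6530] v=[-0.6175]
Step 47: x=[7.6247] v=[-0.5654]
Step 48: x=[7.5991] v=[-0.5115]
Step 49: x=[7.5763] v=[-0.4561]
Step 50: x=[7.5563] v=[-0.3993]
Step 51: x=[7.5392] v=[-0.3412]
Step 52: x=[7.5251] v=[-0.2821]
Step 53: x=[7.5140] v=[-0.2221]
Step 54: x=[7.5059] v=[-0.1614]
Step 55: x=[7.5009] v=[-0.1002]
Step 56: x=[7.4990] v=[-0.0387]
Step 57: x=[7.5001] v=[0.0229]
First v>=0 after going negative at step 57, time=2.8500

Answer: 2.8500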